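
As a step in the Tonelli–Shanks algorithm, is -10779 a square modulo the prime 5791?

no

(-10779/5791)
  = (803/5791)    [-10779 ≡ 803 mod 5791]
  = -(5791/803)    [QR: both ≡ 3 mod 4, sign flips]
  = -(170/803)    [5791 ≡ 170 mod 803]
  = (85/803)    [803 ≡ 3 mod 8 ⇒ (2/803) = -1]
  = (803/85)    [QR: 85 ≡ 1 mod 4, sign kept]
  = (38/85)    [803 ≡ 38 mod 85]
  = -(19/85)    [85 ≡ 5 mod 8 ⇒ (2/85) = -1]
  = -(85/19)    [QR: 85 ≡ 1 mod 4, sign kept]
  = -(9/19)    [85 ≡ 9 mod 19]
  = -(19/9)    [QR: 9 ≡ 1 mod 4, sign kept]
  = -(1/9)    [19 ≡ 1 mod 9]
  = -1    [(1/9) = 1]
The Legendre symbol is -1, so x^2 ≡ -10779 (mod 5791) has no solution.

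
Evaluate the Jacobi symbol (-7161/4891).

(-7161/4891)
  = (2621/4891)    [-7161 ≡ 2621 mod 4891]
  = (4891/2621)    [QR: 2621 ≡ 1 mod 4, sign kept]
  = (2270/2621)    [4891 ≡ 2270 mod 2621]
  = -(1135/2621)    [2621 ≡ 5 mod 8 ⇒ (2/2621) = -1]
  = -(2621/1135)    [QR: 2621 ≡ 1 mod 4, sign kept]
  = -(351/1135)    [2621 ≡ 351 mod 1135]
  = (1135/351)    [QR: both ≡ 3 mod 4, sign flips]
  = (82/351)    [1135 ≡ 82 mod 351]
  = (41/351)    [351 ≡ 7 mod 8 ⇒ (2/351) = +1]
  = (351/41)    [QR: 41 ≡ 1 mod 4, sign kept]
  = (23/41)    [351 ≡ 23 mod 41]
  = (41/23)    [QR: 41 ≡ 1 mod 4, sign kept]
  = (18/23)    [41 ≡ 18 mod 23]
  = (9/23)    [23 ≡ 7 mod 8 ⇒ (2/23) = +1]
  = (23/9)    [QR: 9 ≡ 1 mod 4, sign kept]
  = (5/9)    [23 ≡ 5 mod 9]
  = (9/5)    [QR: 5 ≡ 1 mod 4, sign kept]
  = (4/5)    [9 ≡ 4 mod 5]
  = (1/5)    [5 ≡ 5 mod 8 ⇒ (2/5)^2 = +1]
  = 1    [(1/5) = 1]

1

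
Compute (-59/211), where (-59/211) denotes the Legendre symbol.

(-59/211)
  = (152/211)    [-59 ≡ 152 mod 211]
  = -(19/211)    [211 ≡ 3 mod 8 ⇒ (2/211)^3 = -1]
  = (211/19)    [QR: both ≡ 3 mod 4, sign flips]
  = (2/19)    [211 ≡ 2 mod 19]
  = -(1/19)    [19 ≡ 3 mod 8 ⇒ (2/19) = -1]
  = -1    [(1/19) = 1]

-1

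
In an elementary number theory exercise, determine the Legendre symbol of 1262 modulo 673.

1

(1262|673)
  = (589|673)    [1262 ≡ 589 mod 673]
  = (673|589)    [QR: 589 ≡ 1 mod 4, sign kept]
  = (84|589)    [673 ≡ 84 mod 589]
  = (21|589)    [589 ≡ 5 mod 8 ⇒ (2|589)^2 = +1]
  = (589|21)    [QR: 21 ≡ 1 mod 4, sign kept]
  = (1|21)    [589 ≡ 1 mod 21]
  = 1    [(1|21) = 1]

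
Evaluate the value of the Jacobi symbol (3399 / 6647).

1

Both 3399 ≡ 3 and 6647 ≡ 3 (mod 4), so reciprocity gives (3399 / 6647) = -(6647 / 3399). Reduce: 6647 ≡ 3248 (mod 3399). Now have -(3248 / 3399).
Factor out 2: 3248 = 2^4·203. Since 3399 ≡ 7 (mod 8), (2 / 3399) = +1, and (2 / 3399)^4 = +1. Now have -(203 / 3399).
Both 203 ≡ 3 and 3399 ≡ 3 (mod 4), so reciprocity gives (203 / 3399) = -(3399 / 203). Reduce: 3399 ≡ 151 (mod 203). Now have (151 / 203).
Both 151 ≡ 3 and 203 ≡ 3 (mod 4), so reciprocity gives (151 / 203) = -(203 / 151). Reduce: 203 ≡ 52 (mod 151). Now have -(52 / 151).
Factor out 2: 52 = 2^2·13. Since 151 ≡ 7 (mod 8), (2 / 151) = +1, and (2 / 151)^2 = +1. Now have -(13 / 151).
13 ≡ 1 (mod 4), so quadratic reciprocity gives (13 / 151) = (151 / 13). Reduce: 151 ≡ 8 (mod 13). Now have -(8 / 13).
Factor out 2: 8 = 2^3. Since 13 ≡ 5 (mod 8), (2 / 13) = -1, and (2 / 13)^3 = -1. Now have (1 / 13).
(1 / 13) = 1. Collecting the sign factors: 1.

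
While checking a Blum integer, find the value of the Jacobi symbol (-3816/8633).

1

(-3816/8633)
  = (4817/8633)    [-3816 ≡ 4817 mod 8633]
  = (8633/4817)    [QR: 4817 ≡ 1 mod 4, sign kept]
  = (3816/4817)    [8633 ≡ 3816 mod 4817]
  = (477/4817)    [4817 ≡ 1 mod 8 ⇒ (2/4817)^3 = +1]
  = (4817/477)    [QR: 477 ≡ 1 mod 4, sign kept]
  = (47/477)    [4817 ≡ 47 mod 477]
  = (477/47)    [QR: 477 ≡ 1 mod 4, sign kept]
  = (7/47)    [477 ≡ 7 mod 47]
  = -(47/7)    [QR: both ≡ 3 mod 4, sign flips]
  = -(5/7)    [47 ≡ 5 mod 7]
  = -(7/5)    [QR: 5 ≡ 1 mod 4, sign kept]
  = -(2/5)    [7 ≡ 2 mod 5]
  = (1/5)    [5 ≡ 5 mod 8 ⇒ (2/5) = -1]
  = 1    [(1/5) = 1]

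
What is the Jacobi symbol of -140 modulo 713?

Reduce the numerator: -140 ≡ 573 (mod 713), so (-140 / 713) = (573 / 713).
573 ≡ 1 (mod 4), so quadratic reciprocity gives (573 / 713) = (713 / 573). Reduce: 713 ≡ 140 (mod 573). Now have (140 / 573).
Factor out 2: 140 = 2^2·35. Since 573 ≡ 5 (mod 8), (2 / 573) = -1, and (2 / 573)^2 = +1. Now have (35 / 573).
573 ≡ 1 (mod 4), so quadratic reciprocity gives (35 / 573) = (573 / 35). Reduce: 573 ≡ 13 (mod 35). Now have (13 / 35).
13 ≡ 1 (mod 4), so quadratic reciprocity gives (13 / 35) = (35 / 13). Reduce: 35 ≡ 9 (mod 13). Now have (9 / 13).
9 ≡ 1 (mod 4), so quadratic reciprocity gives (9 / 13) = (13 / 9). Reduce: 13 ≡ 4 (mod 9). Now have (4 / 9).
Factor out 2: 4 = 2^2. Since 9 ≡ 1 (mod 8), (2 / 9) = +1, and (2 / 9)^2 = +1. Now have (1 / 9).
(1 / 9) = 1. Collecting the sign factors: 1.

1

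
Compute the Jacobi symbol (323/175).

(323/175)
  = (148/175)    [323 ≡ 148 mod 175]
  = (37/175)    [175 ≡ 7 mod 8 ⇒ (2/175)^2 = +1]
  = (175/37)    [QR: 37 ≡ 1 mod 4, sign kept]
  = (27/37)    [175 ≡ 27 mod 37]
  = (37/27)    [QR: 37 ≡ 1 mod 4, sign kept]
  = (10/27)    [37 ≡ 10 mod 27]
  = -(5/27)    [27 ≡ 3 mod 8 ⇒ (2/27) = -1]
  = -(27/5)    [QR: 5 ≡ 1 mod 4, sign kept]
  = -(2/5)    [27 ≡ 2 mod 5]
  = (1/5)    [5 ≡ 5 mod 8 ⇒ (2/5) = -1]
  = 1    [(1/5) = 1]

1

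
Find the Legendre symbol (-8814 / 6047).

-1

Reduce the numerator: -8814 ≡ 3280 (mod 6047), so (-8814 / 6047) = (3280 / 6047).
Factor out 2: 3280 = 2^4·205. Since 6047 ≡ 7 (mod 8), (2 / 6047) = +1, and (2 / 6047)^4 = +1. Now have (205 / 6047).
205 ≡ 1 (mod 4), so quadratic reciprocity gives (205 / 6047) = (6047 / 205). Reduce: 6047 ≡ 102 (mod 205). Now have (102 / 205).
Factor out 2: 102 = 2·51. Since 205 ≡ 5 (mod 8), (2 / 205) = -1. Now have -(51 / 205).
205 ≡ 1 (mod 4), so quadratic reciprocity gives (51 / 205) = (205 / 51). Reduce: 205 ≡ 1 (mod 51). Now have -(1 / 51).
(1 / 51) = 1. Collecting the sign factors: -1.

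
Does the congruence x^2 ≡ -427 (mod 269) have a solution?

Pull out -1: (-427/269) = (-1/269)·(427/269). Since 269 ≡ 1 (mod 4), (-1/269) = +1. Now have (427/269).
Reduce the numerator: 427 ≡ 158 (mod 269), so (427/269) = (158/269).
Factor out 2: 158 = 2·79. Since 269 ≡ 5 (mod 8), (2/269) = -1. Now have -(79/269).
269 ≡ 1 (mod 4), so quadratic reciprocity gives (79/269) = (269/79). Reduce: 269 ≡ 32 (mod 79). Now have -(32/79).
Factor out 2: 32 = 2^5. Since 79 ≡ 7 (mod 8), (2/79) = +1, and (2/79)^5 = +1. Now have -(1/79).
(1/79) = 1. Collecting the sign factors: -1.
The Legendre symbol is -1, so x^2 ≡ -427 (mod 269) has no solution.

no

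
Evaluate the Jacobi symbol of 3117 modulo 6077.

(3117/6077)
  = (6077/3117)    [QR: 3117 ≡ 1 mod 4, sign kept]
  = (2960/3117)    [6077 ≡ 2960 mod 3117]
  = (185/3117)    [3117 ≡ 5 mod 8 ⇒ (2/3117)^4 = +1]
  = (3117/185)    [QR: 185 ≡ 1 mod 4, sign kept]
  = (157/185)    [3117 ≡ 157 mod 185]
  = (185/157)    [QR: 157 ≡ 1 mod 4, sign kept]
  = (28/157)    [185 ≡ 28 mod 157]
  = (7/157)    [157 ≡ 5 mod 8 ⇒ (2/157)^2 = +1]
  = (157/7)    [QR: 157 ≡ 1 mod 4, sign kept]
  = (3/7)    [157 ≡ 3 mod 7]
  = -(7/3)    [QR: both ≡ 3 mod 4, sign flips]
  = -(1/3)    [7 ≡ 1 mod 3]
  = -1    [(1/3) = 1]

-1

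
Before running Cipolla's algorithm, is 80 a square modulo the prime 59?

yes

Reduce the numerator: 80 ≡ 21 (mod 59), so (80|59) = (21|59).
21 ≡ 1 (mod 4), so quadratic reciprocity gives (21|59) = (59|21). Reduce: 59 ≡ 17 (mod 21). Now have (17|21).
17 ≡ 1 (mod 4), so quadratic reciprocity gives (17|21) = (21|17). Reduce: 21 ≡ 4 (mod 17). Now have (4|17).
Factor out 2: 4 = 2^2. Since 17 ≡ 1 (mod 8), (2|17) = +1, and (2|17)^2 = +1. Now have (1|17).
(1|17) = 1. Collecting the sign factors: 1.
The Legendre symbol is 1, so x^2 ≡ 80 (mod 59) has solution.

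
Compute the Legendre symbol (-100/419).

-1

Reduce the numerator: -100 ≡ 319 (mod 419), so (-100/419) = (319/419).
Both 319 ≡ 3 and 419 ≡ 3 (mod 4), so reciprocity gives (319/419) = -(419/319). Reduce: 419 ≡ 100 (mod 319). Now have -(100/319).
Factor out 2: 100 = 2^2·25. Since 319 ≡ 7 (mod 8), (2/319) = +1, and (2/319)^2 = +1. Now have -(25/319).
25 ≡ 1 (mod 4), so quadratic reciprocity gives (25/319) = (319/25). Reduce: 319 ≡ 19 (mod 25). Now have -(19/25).
25 ≡ 1 (mod 4), so quadratic reciprocity gives (19/25) = (25/19). Reduce: 25 ≡ 6 (mod 19). Now have -(6/19).
Factor out 2: 6 = 2·3. Since 19 ≡ 3 (mod 8), (2/19) = -1. Now have (3/19).
Both 3 ≡ 3 and 19 ≡ 3 (mod 4), so reciprocity gives (3/19) = -(19/3). Reduce: 19 ≡ 1 (mod 3). Now have -(1/3).
(1/3) = 1. Collecting the sign factors: -1.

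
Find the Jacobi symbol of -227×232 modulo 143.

By multiplicativity, (-227·232 / 143) = (-227 / 143)·(232 / 143).
First factor (-227 / 143):
(-227 / 143)
  = -(227 / 143)    [143 ≡ 3 mod 4 ⇒ (-1 / 143) = -1]
  = -(84 / 143)    [227 ≡ 84 mod 143]
  = -(21 / 143)    [143 ≡ 7 mod 8 ⇒ (2 / 143)^2 = +1]
  = -(143 / 21)    [QR: 21 ≡ 1 mod 4, sign kept]
  = -(17 / 21)    [143 ≡ 17 mod 21]
  = -(21 / 17)    [QR: 17 ≡ 1 mod 4, sign kept]
  = -(4 / 17)    [21 ≡ 4 mod 17]
  = -(1 / 17)    [17 ≡ 1 mod 8 ⇒ (2 / 17)^2 = +1]
  = -1    [(1 / 17) = 1]
Second factor (232 / 143):
(232 / 143)
  = (89 / 143)    [232 ≡ 89 mod 143]
  = (143 / 89)    [QR: 89 ≡ 1 mod 4, sign kept]
  = (54 / 89)    [143 ≡ 54 mod 89]
  = (27 / 89)    [89 ≡ 1 mod 8 ⇒ (2 / 89) = +1]
  = (89 / 27)    [QR: 89 ≡ 1 mod 4, sign kept]
  = (8 / 27)    [89 ≡ 8 mod 27]
  = -(1 / 27)    [27 ≡ 3 mod 8 ⇒ (2 / 27)^3 = -1]
  = -1    [(1 / 27) = 1]
Product: (-1)·(-1) = 1.

1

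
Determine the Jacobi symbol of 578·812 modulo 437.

-1

By multiplicativity, (578·812/437) = (578/437)·(812/437).
First factor (578/437):
Reduce the numerator: 578 ≡ 141 (mod 437), so (578/437) = (141/437).
141 ≡ 1 (mod 4), so quadratic reciprocity gives (141/437) = (437/141). Reduce: 437 ≡ 14 (mod 141). Now have (14/141).
Factor out 2: 14 = 2·7. Since 141 ≡ 5 (mod 8), (2/141) = -1. Now have -(7/141).
141 ≡ 1 (mod 4), so quadratic reciprocity gives (7/141) = (141/7). Reduce: 141 ≡ 1 (mod 7). Now have -(1/7).
(1/7) = 1. Collecting the sign factors: -1.
Second factor (812/437):
Reduce the numerator: 812 ≡ 375 (mod 437), so (812/437) = (375/437).
437 ≡ 1 (mod 4), so quadratic reciprocity gives (375/437) = (437/375). Reduce: 437 ≡ 62 (mod 375). Now have (62/375).
Factor out 2: 62 = 2·31. Since 375 ≡ 7 (mod 8), (2/375) = +1. Now have (31/375).
Both 31 ≡ 3 and 375 ≡ 3 (mod 4), so reciprocity gives (31/375) = -(375/31). Reduce: 375 ≡ 3 (mod 31). Now have -(3/31).
Both 3 ≡ 3 and 31 ≡ 3 (mod 4), so reciprocity gives (3/31) = -(31/3). Reduce: 31 ≡ 1 (mod 3). Now have (1/3).
(1/3) = 1. Collecting the sign factors: 1.
Product: (-1)·(1) = -1.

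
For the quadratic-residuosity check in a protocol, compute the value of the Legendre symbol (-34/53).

-1

Reduce the numerator: -34 ≡ 19 (mod 53), so (-34/53) = (19/53).
53 ≡ 1 (mod 4), so quadratic reciprocity gives (19/53) = (53/19). Reduce: 53 ≡ 15 (mod 19). Now have (15/19).
Both 15 ≡ 3 and 19 ≡ 3 (mod 4), so reciprocity gives (15/19) = -(19/15). Reduce: 19 ≡ 4 (mod 15). Now have -(4/15).
Factor out 2: 4 = 2^2. Since 15 ≡ 7 (mod 8), (2/15) = +1, and (2/15)^2 = +1. Now have -(1/15).
(1/15) = 1. Collecting the sign factors: -1.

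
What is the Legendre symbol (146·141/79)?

By multiplicativity, (146·141/79) = (146/79)·(141/79).
First factor (146/79):
Reduce the numerator: 146 ≡ 67 (mod 79), so (146/79) = (67/79).
Both 67 ≡ 3 and 79 ≡ 3 (mod 4), so reciprocity gives (67/79) = -(79/67). Reduce: 79 ≡ 12 (mod 67). Now have -(12/67).
Factor out 2: 12 = 2^2·3. Since 67 ≡ 3 (mod 8), (2/67) = -1, and (2/67)^2 = +1. Now have -(3/67).
Both 3 ≡ 3 and 67 ≡ 3 (mod 4), so reciprocity gives (3/67) = -(67/3). Reduce: 67 ≡ 1 (mod 3). Now have (1/3).
(1/3) = 1. Collecting the sign factors: 1.
Second factor (141/79):
Reduce the numerator: 141 ≡ 62 (mod 79), so (141/79) = (62/79).
Factor out 2: 62 = 2·31. Since 79 ≡ 7 (mod 8), (2/79) = +1. Now have (31/79).
Both 31 ≡ 3 and 79 ≡ 3 (mod 4), so reciprocity gives (31/79) = -(79/31). Reduce: 79 ≡ 17 (mod 31). Now have -(17/31).
17 ≡ 1 (mod 4), so quadratic reciprocity gives (17/31) = (31/17). Reduce: 31 ≡ 14 (mod 17). Now have -(14/17).
Factor out 2: 14 = 2·7. Since 17 ≡ 1 (mod 8), (2/17) = +1. Now have -(7/17).
17 ≡ 1 (mod 4), so quadratic reciprocity gives (7/17) = (17/7). Reduce: 17 ≡ 3 (mod 7). Now have -(3/7).
Both 3 ≡ 3 and 7 ≡ 3 (mod 4), so reciprocity gives (3/7) = -(7/3). Reduce: 7 ≡ 1 (mod 3). Now have (1/3).
(1/3) = 1. Collecting the sign factors: 1.
Product: (1)·(1) = 1.

1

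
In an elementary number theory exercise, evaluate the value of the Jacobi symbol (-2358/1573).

-1

(-2358/1573)
  = (2358/1573)    [1573 ≡ 1 mod 4 ⇒ (-1/1573) = +1]
  = (785/1573)    [2358 ≡ 785 mod 1573]
  = (1573/785)    [QR: 785 ≡ 1 mod 4, sign kept]
  = (3/785)    [1573 ≡ 3 mod 785]
  = (785/3)    [QR: 785 ≡ 1 mod 4, sign kept]
  = (2/3)    [785 ≡ 2 mod 3]
  = -(1/3)    [3 ≡ 3 mod 8 ⇒ (2/3) = -1]
  = -1    [(1/3) = 1]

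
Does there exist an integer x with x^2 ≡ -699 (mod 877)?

yes

Reduce the numerator: -699 ≡ 178 (mod 877), so (-699/877) = (178/877).
Factor out 2: 178 = 2·89. Since 877 ≡ 5 (mod 8), (2/877) = -1. Now have -(89/877).
89 ≡ 1 (mod 4), so quadratic reciprocity gives (89/877) = (877/89). Reduce: 877 ≡ 76 (mod 89). Now have -(76/89).
Factor out 2: 76 = 2^2·19. Since 89 ≡ 1 (mod 8), (2/89) = +1, and (2/89)^2 = +1. Now have -(19/89).
89 ≡ 1 (mod 4), so quadratic reciprocity gives (19/89) = (89/19). Reduce: 89 ≡ 13 (mod 19). Now have -(13/19).
13 ≡ 1 (mod 4), so quadratic reciprocity gives (13/19) = (19/13). Reduce: 19 ≡ 6 (mod 13). Now have -(6/13).
Factor out 2: 6 = 2·3. Since 13 ≡ 5 (mod 8), (2/13) = -1. Now have (3/13).
13 ≡ 1 (mod 4), so quadratic reciprocity gives (3/13) = (13/3). Reduce: 13 ≡ 1 (mod 3). Now have (1/3).
(1/3) = 1. Collecting the sign factors: 1.
(-699/877) = 1, and 877 is prime, so -699 is a quadratic residue mod 877.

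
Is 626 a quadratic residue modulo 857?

(626/857)
  = (313/857)    [857 ≡ 1 mod 8 ⇒ (2/857) = +1]
  = (857/313)    [QR: 313 ≡ 1 mod 4, sign kept]
  = (231/313)    [857 ≡ 231 mod 313]
  = (313/231)    [QR: 313 ≡ 1 mod 4, sign kept]
  = (82/231)    [313 ≡ 82 mod 231]
  = (41/231)    [231 ≡ 7 mod 8 ⇒ (2/231) = +1]
  = (231/41)    [QR: 41 ≡ 1 mod 4, sign kept]
  = (26/41)    [231 ≡ 26 mod 41]
  = (13/41)    [41 ≡ 1 mod 8 ⇒ (2/41) = +1]
  = (41/13)    [QR: 13 ≡ 1 mod 4, sign kept]
  = (2/13)    [41 ≡ 2 mod 13]
  = -(1/13)    [13 ≡ 5 mod 8 ⇒ (2/13) = -1]
  = -1    [(1/13) = 1]
The Legendre symbol is -1, so x^2 ≡ 626 (mod 857) has no solution.

no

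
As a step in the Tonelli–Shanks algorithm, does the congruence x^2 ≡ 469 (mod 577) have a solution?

(469/577)
  = (577/469)    [QR: 469 ≡ 1 mod 4, sign kept]
  = (108/469)    [577 ≡ 108 mod 469]
  = (27/469)    [469 ≡ 5 mod 8 ⇒ (2/469)^2 = +1]
  = (469/27)    [QR: 469 ≡ 1 mod 4, sign kept]
  = (10/27)    [469 ≡ 10 mod 27]
  = -(5/27)    [27 ≡ 3 mod 8 ⇒ (2/27) = -1]
  = -(27/5)    [QR: 5 ≡ 1 mod 4, sign kept]
  = -(2/5)    [27 ≡ 2 mod 5]
  = (1/5)    [5 ≡ 5 mod 8 ⇒ (2/5) = -1]
  = 1    [(1/5) = 1]
The Legendre symbol is 1, so x^2 ≡ 469 (mod 577) has solution.

yes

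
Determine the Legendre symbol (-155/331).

-1

Reduce the numerator: -155 ≡ 176 (mod 331), so (-155/331) = (176/331).
Factor out 2: 176 = 2^4·11. Since 331 ≡ 3 (mod 8), (2/331) = -1, and (2/331)^4 = +1. Now have (11/331).
Both 11 ≡ 3 and 331 ≡ 3 (mod 4), so reciprocity gives (11/331) = -(331/11). Reduce: 331 ≡ 1 (mod 11). Now have -(1/11).
(1/11) = 1. Collecting the sign factors: -1.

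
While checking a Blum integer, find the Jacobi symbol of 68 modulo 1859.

-1

(68 / 1859)
  = (17 / 1859)    [1859 ≡ 3 mod 8 ⇒ (2 / 1859)^2 = +1]
  = (1859 / 17)    [QR: 17 ≡ 1 mod 4, sign kept]
  = (6 / 17)    [1859 ≡ 6 mod 17]
  = (3 / 17)    [17 ≡ 1 mod 8 ⇒ (2 / 17) = +1]
  = (17 / 3)    [QR: 17 ≡ 1 mod 4, sign kept]
  = (2 / 3)    [17 ≡ 2 mod 3]
  = -(1 / 3)    [3 ≡ 3 mod 8 ⇒ (2 / 3) = -1]
  = -1    [(1 / 3) = 1]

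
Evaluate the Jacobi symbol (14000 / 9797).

(14000 / 9797)
  = (4203 / 9797)    [14000 ≡ 4203 mod 9797]
  = (9797 / 4203)    [QR: 9797 ≡ 1 mod 4, sign kept]
  = (1391 / 4203)    [9797 ≡ 1391 mod 4203]
  = -(4203 / 1391)    [QR: both ≡ 3 mod 4, sign flips]
  = -(30 / 1391)    [4203 ≡ 30 mod 1391]
  = -(15 / 1391)    [1391 ≡ 7 mod 8 ⇒ (2 / 1391) = +1]
  = (1391 / 15)    [QR: both ≡ 3 mod 4, sign flips]
  = (11 / 15)    [1391 ≡ 11 mod 15]
  = -(15 / 11)    [QR: both ≡ 3 mod 4, sign flips]
  = -(4 / 11)    [15 ≡ 4 mod 11]
  = -(1 / 11)    [11 ≡ 3 mod 8 ⇒ (2 / 11)^2 = +1]
  = -1    [(1 / 11) = 1]

-1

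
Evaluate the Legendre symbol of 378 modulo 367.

(378 / 367)
  = (11 / 367)    [378 ≡ 11 mod 367]
  = -(367 / 11)    [QR: both ≡ 3 mod 4, sign flips]
  = -(4 / 11)    [367 ≡ 4 mod 11]
  = -(1 / 11)    [11 ≡ 3 mod 8 ⇒ (2 / 11)^2 = +1]
  = -1    [(1 / 11) = 1]

-1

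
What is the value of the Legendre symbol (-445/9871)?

-1

(-445/9871)
  = -(445/9871)    [9871 ≡ 3 mod 4 ⇒ (-1/9871) = -1]
  = -(9871/445)    [QR: 445 ≡ 1 mod 4, sign kept]
  = -(81/445)    [9871 ≡ 81 mod 445]
  = -(445/81)    [QR: 81 ≡ 1 mod 4, sign kept]
  = -(40/81)    [445 ≡ 40 mod 81]
  = -(5/81)    [81 ≡ 1 mod 8 ⇒ (2/81)^3 = +1]
  = -(81/5)    [QR: 5 ≡ 1 mod 4, sign kept]
  = -(1/5)    [81 ≡ 1 mod 5]
  = -1    [(1/5) = 1]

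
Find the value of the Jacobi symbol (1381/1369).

1

Reduce the numerator: 1381 ≡ 12 (mod 1369), so (1381/1369) = (12/1369).
Factor out 2: 12 = 2^2·3. Since 1369 ≡ 1 (mod 8), (2/1369) = +1, and (2/1369)^2 = +1. Now have (3/1369).
1369 ≡ 1 (mod 4), so quadratic reciprocity gives (3/1369) = (1369/3). Reduce: 1369 ≡ 1 (mod 3). Now have (1/3).
(1/3) = 1. Collecting the sign factors: 1.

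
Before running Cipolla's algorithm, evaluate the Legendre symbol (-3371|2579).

(-3371|2579)
  = -(3371|2579)    [2579 ≡ 3 mod 4 ⇒ (-1|2579) = -1]
  = -(792|2579)    [3371 ≡ 792 mod 2579]
  = (99|2579)    [2579 ≡ 3 mod 8 ⇒ (2|2579)^3 = -1]
  = -(2579|99)    [QR: both ≡ 3 mod 4, sign flips]
  = -(5|99)    [2579 ≡ 5 mod 99]
  = -(99|5)    [QR: 5 ≡ 1 mod 4, sign kept]
  = -(4|5)    [99 ≡ 4 mod 5]
  = -(1|5)    [5 ≡ 5 mod 8 ⇒ (2|5)^2 = +1]
  = -1    [(1|5) = 1]

-1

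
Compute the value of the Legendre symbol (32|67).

(32|67)
  = -(1|67)    [67 ≡ 3 mod 8 ⇒ (2|67)^5 = -1]
  = -1    [(1|67) = 1]

-1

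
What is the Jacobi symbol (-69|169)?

(-69|169)
  = (69|169)    [169 ≡ 1 mod 4 ⇒ (-1|169) = +1]
  = (169|69)    [QR: 69 ≡ 1 mod 4, sign kept]
  = (31|69)    [169 ≡ 31 mod 69]
  = (69|31)    [QR: 69 ≡ 1 mod 4, sign kept]
  = (7|31)    [69 ≡ 7 mod 31]
  = -(31|7)    [QR: both ≡ 3 mod 4, sign flips]
  = -(3|7)    [31 ≡ 3 mod 7]
  = (7|3)    [QR: both ≡ 3 mod 4, sign flips]
  = (1|3)    [7 ≡ 1 mod 3]
  = 1    [(1|3) = 1]

1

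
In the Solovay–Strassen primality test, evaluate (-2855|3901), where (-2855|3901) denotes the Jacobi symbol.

Reduce the numerator: -2855 ≡ 1046 (mod 3901), so (-2855|3901) = (1046|3901).
Factor out 2: 1046 = 2·523. Since 3901 ≡ 5 (mod 8), (2|3901) = -1. Now have -(523|3901).
3901 ≡ 1 (mod 4), so quadratic reciprocity gives (523|3901) = (3901|523). Reduce: 3901 ≡ 240 (mod 523). Now have -(240|523).
Factor out 2: 240 = 2^4·15. Since 523 ≡ 3 (mod 8), (2|523) = -1, and (2|523)^4 = +1. Now have -(15|523).
Both 15 ≡ 3 and 523 ≡ 3 (mod 4), so reciprocity gives (15|523) = -(523|15). Reduce: 523 ≡ 13 (mod 15). Now have (13|15).
13 ≡ 1 (mod 4), so quadratic reciprocity gives (13|15) = (15|13). Reduce: 15 ≡ 2 (mod 13). Now have (2|13).
Factor out 2: 2 = 2. Since 13 ≡ 5 (mod 8), (2|13) = -1. Now have -(1|13).
(1|13) = 1. Collecting the sign factors: -1.

-1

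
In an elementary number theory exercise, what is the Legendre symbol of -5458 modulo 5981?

(-5458/5981)
  = (523/5981)    [-5458 ≡ 523 mod 5981]
  = (5981/523)    [QR: 5981 ≡ 1 mod 4, sign kept]
  = (228/523)    [5981 ≡ 228 mod 523]
  = (57/523)    [523 ≡ 3 mod 8 ⇒ (2/523)^2 = +1]
  = (523/57)    [QR: 57 ≡ 1 mod 4, sign kept]
  = (10/57)    [523 ≡ 10 mod 57]
  = (5/57)    [57 ≡ 1 mod 8 ⇒ (2/57) = +1]
  = (57/5)    [QR: 5 ≡ 1 mod 4, sign kept]
  = (2/5)    [57 ≡ 2 mod 5]
  = -(1/5)    [5 ≡ 5 mod 8 ⇒ (2/5) = -1]
  = -1    [(1/5) = 1]

-1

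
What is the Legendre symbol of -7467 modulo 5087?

1

Reduce the numerator: -7467 ≡ 2707 (mod 5087), so (-7467/5087) = (2707/5087).
Both 2707 ≡ 3 and 5087 ≡ 3 (mod 4), so reciprocity gives (2707/5087) = -(5087/2707). Reduce: 5087 ≡ 2380 (mod 2707). Now have -(2380/2707).
Factor out 2: 2380 = 2^2·595. Since 2707 ≡ 3 (mod 8), (2/2707) = -1, and (2/2707)^2 = +1. Now have -(595/2707).
Both 595 ≡ 3 and 2707 ≡ 3 (mod 4), so reciprocity gives (595/2707) = -(2707/595). Reduce: 2707 ≡ 327 (mod 595). Now have (327/595).
Both 327 ≡ 3 and 595 ≡ 3 (mod 4), so reciprocity gives (327/595) = -(595/327). Reduce: 595 ≡ 268 (mod 327). Now have -(268/327).
Factor out 2: 268 = 2^2·67. Since 327 ≡ 7 (mod 8), (2/327) = +1, and (2/327)^2 = +1. Now have -(67/327).
Both 67 ≡ 3 and 327 ≡ 3 (mod 4), so reciprocity gives (67/327) = -(327/67). Reduce: 327 ≡ 59 (mod 67). Now have (59/67).
Both 59 ≡ 3 and 67 ≡ 3 (mod 4), so reciprocity gives (59/67) = -(67/59). Reduce: 67 ≡ 8 (mod 59). Now have -(8/59).
Factor out 2: 8 = 2^3. Since 59 ≡ 3 (mod 8), (2/59) = -1, and (2/59)^3 = -1. Now have (1/59).
(1/59) = 1. Collecting the sign factors: 1.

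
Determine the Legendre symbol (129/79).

(129/79)
  = (50/79)    [129 ≡ 50 mod 79]
  = (25/79)    [79 ≡ 7 mod 8 ⇒ (2/79) = +1]
  = (79/25)    [QR: 25 ≡ 1 mod 4, sign kept]
  = (4/25)    [79 ≡ 4 mod 25]
  = (1/25)    [25 ≡ 1 mod 8 ⇒ (2/25)^2 = +1]
  = 1    [(1/25) = 1]

1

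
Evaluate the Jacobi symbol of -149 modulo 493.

Reduce the numerator: -149 ≡ 344 (mod 493), so (-149 / 493) = (344 / 493).
Factor out 2: 344 = 2^3·43. Since 493 ≡ 5 (mod 8), (2 / 493) = -1, and (2 / 493)^3 = -1. Now have -(43 / 493).
493 ≡ 1 (mod 4), so quadratic reciprocity gives (43 / 493) = (493 / 43). Reduce: 493 ≡ 20 (mod 43). Now have -(20 / 43).
Factor out 2: 20 = 2^2·5. Since 43 ≡ 3 (mod 8), (2 / 43) = -1, and (2 / 43)^2 = +1. Now have -(5 / 43).
5 ≡ 1 (mod 4), so quadratic reciprocity gives (5 / 43) = (43 / 5). Reduce: 43 ≡ 3 (mod 5). Now have -(3 / 5).
5 ≡ 1 (mod 4), so quadratic reciprocity gives (3 / 5) = (5 / 3). Reduce: 5 ≡ 2 (mod 3). Now have -(2 / 3).
Factor out 2: 2 = 2. Since 3 ≡ 3 (mod 8), (2 / 3) = -1. Now have (1 / 3).
(1 / 3) = 1. Collecting the sign factors: 1.

1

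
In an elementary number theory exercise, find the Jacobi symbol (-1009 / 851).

1

Pull out -1: (-1009 / 851) = (-1 / 851)·(1009 / 851). Since 851 ≡ 3 (mod 4), (-1 / 851) = -1. Now have -(1009 / 851).
Reduce the numerator: 1009 ≡ 158 (mod 851), so (1009 / 851) = (158 / 851).
Factor out 2: 158 = 2·79. Since 851 ≡ 3 (mod 8), (2 / 851) = -1. Now have (79 / 851).
Both 79 ≡ 3 and 851 ≡ 3 (mod 4), so reciprocity gives (79 / 851) = -(851 / 79). Reduce: 851 ≡ 61 (mod 79). Now have -(61 / 79).
61 ≡ 1 (mod 4), so quadratic reciprocity gives (61 / 79) = (79 / 61). Reduce: 79 ≡ 18 (mod 61). Now have -(18 / 61).
Factor out 2: 18 = 2·9. Since 61 ≡ 5 (mod 8), (2 / 61) = -1. Now have (9 / 61).
9 ≡ 1 (mod 4), so quadratic reciprocity gives (9 / 61) = (61 / 9). Reduce: 61 ≡ 7 (mod 9). Now have (7 / 9).
9 ≡ 1 (mod 4), so quadratic reciprocity gives (7 / 9) = (9 / 7). Reduce: 9 ≡ 2 (mod 7). Now have (2 / 7).
Factor out 2: 2 = 2. Since 7 ≡ 7 (mod 8), (2 / 7) = +1. Now have (1 / 7).
(1 / 7) = 1. Collecting the sign factors: 1.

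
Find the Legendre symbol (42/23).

Reduce the numerator: 42 ≡ 19 (mod 23), so (42/23) = (19/23).
Both 19 ≡ 3 and 23 ≡ 3 (mod 4), so reciprocity gives (19/23) = -(23/19). Reduce: 23 ≡ 4 (mod 19). Now have -(4/19).
Factor out 2: 4 = 2^2. Since 19 ≡ 3 (mod 8), (2/19) = -1, and (2/19)^2 = +1. Now have -(1/19).
(1/19) = 1. Collecting the sign factors: -1.

-1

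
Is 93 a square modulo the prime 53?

yes

Reduce the numerator: 93 ≡ 40 (mod 53), so (93/53) = (40/53).
Factor out 2: 40 = 2^3·5. Since 53 ≡ 5 (mod 8), (2/53) = -1, and (2/53)^3 = -1. Now have -(5/53).
5 ≡ 1 (mod 4), so quadratic reciprocity gives (5/53) = (53/5). Reduce: 53 ≡ 3 (mod 5). Now have -(3/5).
5 ≡ 1 (mod 4), so quadratic reciprocity gives (3/5) = (5/3). Reduce: 5 ≡ 2 (mod 3). Now have -(2/3).
Factor out 2: 2 = 2. Since 3 ≡ 3 (mod 8), (2/3) = -1. Now have (1/3).
(1/3) = 1. Collecting the sign factors: 1.
The Legendre symbol is 1, so x^2 ≡ 93 (mod 53) has solution.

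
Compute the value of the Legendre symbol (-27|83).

(-27|83)
  = (56|83)    [-27 ≡ 56 mod 83]
  = -(7|83)    [83 ≡ 3 mod 8 ⇒ (2|83)^3 = -1]
  = (83|7)    [QR: both ≡ 3 mod 4, sign flips]
  = (6|7)    [83 ≡ 6 mod 7]
  = (3|7)    [7 ≡ 7 mod 8 ⇒ (2|7) = +1]
  = -(7|3)    [QR: both ≡ 3 mod 4, sign flips]
  = -(1|3)    [7 ≡ 1 mod 3]
  = -1    [(1|3) = 1]

-1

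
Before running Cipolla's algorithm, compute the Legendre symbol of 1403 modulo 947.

(1403/947)
  = (456/947)    [1403 ≡ 456 mod 947]
  = -(57/947)    [947 ≡ 3 mod 8 ⇒ (2/947)^3 = -1]
  = -(947/57)    [QR: 57 ≡ 1 mod 4, sign kept]
  = -(35/57)    [947 ≡ 35 mod 57]
  = -(57/35)    [QR: 57 ≡ 1 mod 4, sign kept]
  = -(22/35)    [57 ≡ 22 mod 35]
  = (11/35)    [35 ≡ 3 mod 8 ⇒ (2/35) = -1]
  = -(35/11)    [QR: both ≡ 3 mod 4, sign flips]
  = -(2/11)    [35 ≡ 2 mod 11]
  = (1/11)    [11 ≡ 3 mod 8 ⇒ (2/11) = -1]
  = 1    [(1/11) = 1]

1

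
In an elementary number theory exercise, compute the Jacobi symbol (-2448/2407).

(-2448/2407)
  = (2366/2407)    [-2448 ≡ 2366 mod 2407]
  = (1183/2407)    [2407 ≡ 7 mod 8 ⇒ (2/2407) = +1]
  = -(2407/1183)    [QR: both ≡ 3 mod 4, sign flips]
  = -(41/1183)    [2407 ≡ 41 mod 1183]
  = -(1183/41)    [QR: 41 ≡ 1 mod 4, sign kept]
  = -(35/41)    [1183 ≡ 35 mod 41]
  = -(41/35)    [QR: 41 ≡ 1 mod 4, sign kept]
  = -(6/35)    [41 ≡ 6 mod 35]
  = (3/35)    [35 ≡ 3 mod 8 ⇒ (2/35) = -1]
  = -(35/3)    [QR: both ≡ 3 mod 4, sign flips]
  = -(2/3)    [35 ≡ 2 mod 3]
  = (1/3)    [3 ≡ 3 mod 8 ⇒ (2/3) = -1]
  = 1    [(1/3) = 1]

1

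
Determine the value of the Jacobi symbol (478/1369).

(478/1369)
  = (239/1369)    [1369 ≡ 1 mod 8 ⇒ (2/1369) = +1]
  = (1369/239)    [QR: 1369 ≡ 1 mod 4, sign kept]
  = (174/239)    [1369 ≡ 174 mod 239]
  = (87/239)    [239 ≡ 7 mod 8 ⇒ (2/239) = +1]
  = -(239/87)    [QR: both ≡ 3 mod 4, sign flips]
  = -(65/87)    [239 ≡ 65 mod 87]
  = -(87/65)    [QR: 65 ≡ 1 mod 4, sign kept]
  = -(22/65)    [87 ≡ 22 mod 65]
  = -(11/65)    [65 ≡ 1 mod 8 ⇒ (2/65) = +1]
  = -(65/11)    [QR: 65 ≡ 1 mod 4, sign kept]
  = -(10/11)    [65 ≡ 10 mod 11]
  = (5/11)    [11 ≡ 3 mod 8 ⇒ (2/11) = -1]
  = (11/5)    [QR: 5 ≡ 1 mod 4, sign kept]
  = (1/5)    [11 ≡ 1 mod 5]
  = 1    [(1/5) = 1]

1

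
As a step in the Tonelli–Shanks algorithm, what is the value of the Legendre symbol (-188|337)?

Reduce the numerator: -188 ≡ 149 (mod 337), so (-188|337) = (149|337).
149 ≡ 1 (mod 4), so quadratic reciprocity gives (149|337) = (337|149). Reduce: 337 ≡ 39 (mod 149). Now have (39|149).
149 ≡ 1 (mod 4), so quadratic reciprocity gives (39|149) = (149|39). Reduce: 149 ≡ 32 (mod 39). Now have (32|39).
Factor out 2: 32 = 2^5. Since 39 ≡ 7 (mod 8), (2|39) = +1, and (2|39)^5 = +1. Now have (1|39).
(1|39) = 1. Collecting the sign factors: 1.

1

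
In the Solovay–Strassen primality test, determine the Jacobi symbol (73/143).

1

73 ≡ 1 (mod 4), so quadratic reciprocity gives (73/143) = (143/73). Reduce: 143 ≡ 70 (mod 73). Now have (70/73).
Factor out 2: 70 = 2·35. Since 73 ≡ 1 (mod 8), (2/73) = +1. Now have (35/73).
73 ≡ 1 (mod 4), so quadratic reciprocity gives (35/73) = (73/35). Reduce: 73 ≡ 3 (mod 35). Now have (3/35).
Both 3 ≡ 3 and 35 ≡ 3 (mod 4), so reciprocity gives (3/35) = -(35/3). Reduce: 35 ≡ 2 (mod 3). Now have -(2/3).
Factor out 2: 2 = 2. Since 3 ≡ 3 (mod 8), (2/3) = -1. Now have (1/3).
(1/3) = 1. Collecting the sign factors: 1.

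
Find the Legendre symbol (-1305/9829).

Reduce the numerator: -1305 ≡ 8524 (mod 9829), so (-1305/9829) = (8524/9829).
Factor out 2: 8524 = 2^2·2131. Since 9829 ≡ 5 (mod 8), (2/9829) = -1, and (2/9829)^2 = +1. Now have (2131/9829).
9829 ≡ 1 (mod 4), so quadratic reciprocity gives (2131/9829) = (9829/2131). Reduce: 9829 ≡ 1305 (mod 2131). Now have (1305/2131).
1305 ≡ 1 (mod 4), so quadratic reciprocity gives (1305/2131) = (2131/1305). Reduce: 2131 ≡ 826 (mod 1305). Now have (826/1305).
Factor out 2: 826 = 2·413. Since 1305 ≡ 1 (mod 8), (2/1305) = +1. Now have (413/1305).
413 ≡ 1 (mod 4), so quadratic reciprocity gives (413/1305) = (1305/413). Reduce: 1305 ≡ 66 (mod 413). Now have (66/413).
Factor out 2: 66 = 2·33. Since 413 ≡ 5 (mod 8), (2/413) = -1. Now have -(33/413).
33 ≡ 1 (mod 4), so quadratic reciprocity gives (33/413) = (413/33). Reduce: 413 ≡ 17 (mod 33). Now have -(17/33).
17 ≡ 1 (mod 4), so quadratic reciprocity gives (17/33) = (33/17). Reduce: 33 ≡ 16 (mod 17). Now have -(16/17).
Factor out 2: 16 = 2^4. Since 17 ≡ 1 (mod 8), (2/17) = +1, and (2/17)^4 = +1. Now have -(1/17).
(1/17) = 1. Collecting the sign factors: -1.

-1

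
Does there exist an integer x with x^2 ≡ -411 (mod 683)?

no

(-411|683)
  = -(411|683)    [683 ≡ 3 mod 4 ⇒ (-1|683) = -1]
  = (683|411)    [QR: both ≡ 3 mod 4, sign flips]
  = (272|411)    [683 ≡ 272 mod 411]
  = (17|411)    [411 ≡ 3 mod 8 ⇒ (2|411)^4 = +1]
  = (411|17)    [QR: 17 ≡ 1 mod 4, sign kept]
  = (3|17)    [411 ≡ 3 mod 17]
  = (17|3)    [QR: 17 ≡ 1 mod 4, sign kept]
  = (2|3)    [17 ≡ 2 mod 3]
  = -(1|3)    [3 ≡ 3 mod 8 ⇒ (2|3) = -1]
  = -1    [(1|3) = 1]
The Legendre symbol is -1, so x^2 ≡ -411 (mod 683) has no solution.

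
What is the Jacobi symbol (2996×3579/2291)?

By multiplicativity, (2996·3579/2291) = (2996/2291)·(3579/2291).
First factor (2996/2291):
(2996/2291)
  = (705/2291)    [2996 ≡ 705 mod 2291]
  = (2291/705)    [QR: 705 ≡ 1 mod 4, sign kept]
  = (176/705)    [2291 ≡ 176 mod 705]
  = (11/705)    [705 ≡ 1 mod 8 ⇒ (2/705)^4 = +1]
  = (705/11)    [QR: 705 ≡ 1 mod 4, sign kept]
  = (1/11)    [705 ≡ 1 mod 11]
  = 1    [(1/11) = 1]
Second factor (3579/2291):
(3579/2291)
  = (1288/2291)    [3579 ≡ 1288 mod 2291]
  = -(161/2291)    [2291 ≡ 3 mod 8 ⇒ (2/2291)^3 = -1]
  = -(2291/161)    [QR: 161 ≡ 1 mod 4, sign kept]
  = -(37/161)    [2291 ≡ 37 mod 161]
  = -(161/37)    [QR: 37 ≡ 1 mod 4, sign kept]
  = -(13/37)    [161 ≡ 13 mod 37]
  = -(37/13)    [QR: 13 ≡ 1 mod 4, sign kept]
  = -(11/13)    [37 ≡ 11 mod 13]
  = -(13/11)    [QR: 13 ≡ 1 mod 4, sign kept]
  = -(2/11)    [13 ≡ 2 mod 11]
  = (1/11)    [11 ≡ 3 mod 8 ⇒ (2/11) = -1]
  = 1    [(1/11) = 1]
Product: (1)·(1) = 1.

1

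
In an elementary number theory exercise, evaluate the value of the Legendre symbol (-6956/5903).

(-6956/5903)
  = (4850/5903)    [-6956 ≡ 4850 mod 5903]
  = (2425/5903)    [5903 ≡ 7 mod 8 ⇒ (2/5903) = +1]
  = (5903/2425)    [QR: 2425 ≡ 1 mod 4, sign kept]
  = (1053/2425)    [5903 ≡ 1053 mod 2425]
  = (2425/1053)    [QR: 1053 ≡ 1 mod 4, sign kept]
  = (319/1053)    [2425 ≡ 319 mod 1053]
  = (1053/319)    [QR: 1053 ≡ 1 mod 4, sign kept]
  = (96/319)    [1053 ≡ 96 mod 319]
  = (3/319)    [319 ≡ 7 mod 8 ⇒ (2/319)^5 = +1]
  = -(319/3)    [QR: both ≡ 3 mod 4, sign flips]
  = -(1/3)    [319 ≡ 1 mod 3]
  = -1    [(1/3) = 1]

-1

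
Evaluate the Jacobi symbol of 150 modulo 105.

0

(150/105)
  = (45/105)    [150 ≡ 45 mod 105]
  = (105/45)    [QR: 45 ≡ 1 mod 4, sign kept]
  = (15/45)    [105 ≡ 15 mod 45]
  = (45/15)    [QR: 45 ≡ 1 mod 4, sign kept]
  = (0/15)    [45 ≡ 0 mod 15]
  = 0    [numerator 0, gcd > 1]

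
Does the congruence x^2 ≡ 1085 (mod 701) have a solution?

yes

Reduce the numerator: 1085 ≡ 384 (mod 701), so (1085|701) = (384|701).
Factor out 2: 384 = 2^7·3. Since 701 ≡ 5 (mod 8), (2|701) = -1, and (2|701)^7 = -1. Now have -(3|701).
701 ≡ 1 (mod 4), so quadratic reciprocity gives (3|701) = (701|3). Reduce: 701 ≡ 2 (mod 3). Now have -(2|3).
Factor out 2: 2 = 2. Since 3 ≡ 3 (mod 8), (2|3) = -1. Now have (1|3).
(1|3) = 1. Collecting the sign factors: 1.
(1085|701) = 1, and 701 is prime, so 1085 is a quadratic residue mod 701.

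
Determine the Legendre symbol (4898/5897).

Factor out 2: 4898 = 2·2449. Since 5897 ≡ 1 (mod 8), (2/5897) = +1. Now have (2449/5897).
2449 ≡ 1 (mod 4), so quadratic reciprocity gives (2449/5897) = (5897/2449). Reduce: 5897 ≡ 999 (mod 2449). Now have (999/2449).
2449 ≡ 1 (mod 4), so quadratic reciprocity gives (999/2449) = (2449/999). Reduce: 2449 ≡ 451 (mod 999). Now have (451/999).
Both 451 ≡ 3 and 999 ≡ 3 (mod 4), so reciprocity gives (451/999) = -(999/451). Reduce: 999 ≡ 97 (mod 451). Now have -(97/451).
97 ≡ 1 (mod 4), so quadratic reciprocity gives (97/451) = (451/97). Reduce: 451 ≡ 63 (mod 97). Now have -(63/97).
97 ≡ 1 (mod 4), so quadratic reciprocity gives (63/97) = (97/63). Reduce: 97 ≡ 34 (mod 63). Now have -(34/63).
Factor out 2: 34 = 2·17. Since 63 ≡ 7 (mod 8), (2/63) = +1. Now have -(17/63).
17 ≡ 1 (mod 4), so quadratic reciprocity gives (17/63) = (63/17). Reduce: 63 ≡ 12 (mod 17). Now have -(12/17).
Factor out 2: 12 = 2^2·3. Since 17 ≡ 1 (mod 8), (2/17) = +1, and (2/17)^2 = +1. Now have -(3/17).
17 ≡ 1 (mod 4), so quadratic reciprocity gives (3/17) = (17/3). Reduce: 17 ≡ 2 (mod 3). Now have -(2/3).
Factor out 2: 2 = 2. Since 3 ≡ 3 (mod 8), (2/3) = -1. Now have (1/3).
(1/3) = 1. Collecting the sign factors: 1.

1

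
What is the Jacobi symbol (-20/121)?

(-20/121)
  = (101/121)    [-20 ≡ 101 mod 121]
  = (121/101)    [QR: 101 ≡ 1 mod 4, sign kept]
  = (20/101)    [121 ≡ 20 mod 101]
  = (5/101)    [101 ≡ 5 mod 8 ⇒ (2/101)^2 = +1]
  = (101/5)    [QR: 5 ≡ 1 mod 4, sign kept]
  = (1/5)    [101 ≡ 1 mod 5]
  = 1    [(1/5) = 1]

1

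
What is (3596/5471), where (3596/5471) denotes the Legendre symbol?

-1

Factor out 2: 3596 = 2^2·899. Since 5471 ≡ 7 (mod 8), (2/5471) = +1, and (2/5471)^2 = +1. Now have (899/5471).
Both 899 ≡ 3 and 5471 ≡ 3 (mod 4), so reciprocity gives (899/5471) = -(5471/899). Reduce: 5471 ≡ 77 (mod 899). Now have -(77/899).
77 ≡ 1 (mod 4), so quadratic reciprocity gives (77/899) = (899/77). Reduce: 899 ≡ 52 (mod 77). Now have -(52/77).
Factor out 2: 52 = 2^2·13. Since 77 ≡ 5 (mod 8), (2/77) = -1, and (2/77)^2 = +1. Now have -(13/77).
13 ≡ 1 (mod 4), so quadratic reciprocity gives (13/77) = (77/13). Reduce: 77 ≡ 12 (mod 13). Now have -(12/13).
Factor out 2: 12 = 2^2·3. Since 13 ≡ 5 (mod 8), (2/13) = -1, and (2/13)^2 = +1. Now have -(3/13).
13 ≡ 1 (mod 4), so quadratic reciprocity gives (3/13) = (13/3). Reduce: 13 ≡ 1 (mod 3). Now have -(1/3).
(1/3) = 1. Collecting the sign factors: -1.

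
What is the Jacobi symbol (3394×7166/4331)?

1

By multiplicativity, (3394·7166/4331) = (3394/4331)·(7166/4331).
First factor (3394/4331):
(3394/4331)
  = -(1697/4331)    [4331 ≡ 3 mod 8 ⇒ (2/4331) = -1]
  = -(4331/1697)    [QR: 1697 ≡ 1 mod 4, sign kept]
  = -(937/1697)    [4331 ≡ 937 mod 1697]
  = -(1697/937)    [QR: 937 ≡ 1 mod 4, sign kept]
  = -(760/937)    [1697 ≡ 760 mod 937]
  = -(95/937)    [937 ≡ 1 mod 8 ⇒ (2/937)^3 = +1]
  = -(937/95)    [QR: 937 ≡ 1 mod 4, sign kept]
  = -(82/95)    [937 ≡ 82 mod 95]
  = -(41/95)    [95 ≡ 7 mod 8 ⇒ (2/95) = +1]
  = -(95/41)    [QR: 41 ≡ 1 mod 4, sign kept]
  = -(13/41)    [95 ≡ 13 mod 41]
  = -(41/13)    [QR: 13 ≡ 1 mod 4, sign kept]
  = -(2/13)    [41 ≡ 2 mod 13]
  = (1/13)    [13 ≡ 5 mod 8 ⇒ (2/13) = -1]
  = 1    [(1/13) = 1]
Second factor (7166/4331):
(7166/4331)
  = (2835/4331)    [7166 ≡ 2835 mod 4331]
  = -(4331/2835)    [QR: both ≡ 3 mod 4, sign flips]
  = -(1496/2835)    [4331 ≡ 1496 mod 2835]
  = (187/2835)    [2835 ≡ 3 mod 8 ⇒ (2/2835)^3 = -1]
  = -(2835/187)    [QR: both ≡ 3 mod 4, sign flips]
  = -(30/187)    [2835 ≡ 30 mod 187]
  = (15/187)    [187 ≡ 3 mod 8 ⇒ (2/187) = -1]
  = -(187/15)    [QR: both ≡ 3 mod 4, sign flips]
  = -(7/15)    [187 ≡ 7 mod 15]
  = (15/7)    [QR: both ≡ 3 mod 4, sign flips]
  = (1/7)    [15 ≡ 1 mod 7]
  = 1    [(1/7) = 1]
Product: (1)·(1) = 1.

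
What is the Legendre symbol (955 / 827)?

Reduce the numerator: 955 ≡ 128 (mod 827), so (955 / 827) = (128 / 827).
Factor out 2: 128 = 2^7. Since 827 ≡ 3 (mod 8), (2 / 827) = -1, and (2 / 827)^7 = -1. Now have -(1 / 827).
(1 / 827) = 1. Collecting the sign factors: -1.

-1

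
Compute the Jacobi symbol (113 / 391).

113 ≡ 1 (mod 4), so quadratic reciprocity gives (113 / 391) = (391 / 113). Reduce: 391 ≡ 52 (mod 113). Now have (52 / 113).
Factor out 2: 52 = 2^2·13. Since 113 ≡ 1 (mod 8), (2 / 113) = +1, and (2 / 113)^2 = +1. Now have (13 / 113).
13 ≡ 1 (mod 4), so quadratic reciprocity gives (13 / 113) = (113 / 13). Reduce: 113 ≡ 9 (mod 13). Now have (9 / 13).
9 ≡ 1 (mod 4), so quadratic reciprocity gives (9 / 13) = (13 / 9). Reduce: 13 ≡ 4 (mod 9). Now have (4 / 9).
Factor out 2: 4 = 2^2. Since 9 ≡ 1 (mod 8), (2 / 9) = +1, and (2 / 9)^2 = +1. Now have (1 / 9).
(1 / 9) = 1. Collecting the sign factors: 1.

1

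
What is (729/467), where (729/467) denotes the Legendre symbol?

(729/467)
  = (262/467)    [729 ≡ 262 mod 467]
  = -(131/467)    [467 ≡ 3 mod 8 ⇒ (2/467) = -1]
  = (467/131)    [QR: both ≡ 3 mod 4, sign flips]
  = (74/131)    [467 ≡ 74 mod 131]
  = -(37/131)    [131 ≡ 3 mod 8 ⇒ (2/131) = -1]
  = -(131/37)    [QR: 37 ≡ 1 mod 4, sign kept]
  = -(20/37)    [131 ≡ 20 mod 37]
  = -(5/37)    [37 ≡ 5 mod 8 ⇒ (2/37)^2 = +1]
  = -(37/5)    [QR: 5 ≡ 1 mod 4, sign kept]
  = -(2/5)    [37 ≡ 2 mod 5]
  = (1/5)    [5 ≡ 5 mod 8 ⇒ (2/5) = -1]
  = 1    [(1/5) = 1]

1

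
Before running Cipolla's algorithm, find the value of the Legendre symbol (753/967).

753 ≡ 1 (mod 4), so quadratic reciprocity gives (753/967) = (967/753). Reduce: 967 ≡ 214 (mod 753). Now have (214/753).
Factor out 2: 214 = 2·107. Since 753 ≡ 1 (mod 8), (2/753) = +1. Now have (107/753).
753 ≡ 1 (mod 4), so quadratic reciprocity gives (107/753) = (753/107). Reduce: 753 ≡ 4 (mod 107). Now have (4/107).
Factor out 2: 4 = 2^2. Since 107 ≡ 3 (mod 8), (2/107) = -1, and (2/107)^2 = +1. Now have (1/107).
(1/107) = 1. Collecting the sign factors: 1.

1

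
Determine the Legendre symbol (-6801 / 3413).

1

Reduce the numerator: -6801 ≡ 25 (mod 3413), so (-6801 / 3413) = (25 / 3413).
25 ≡ 1 (mod 4), so quadratic reciprocity gives (25 / 3413) = (3413 / 25). Reduce: 3413 ≡ 13 (mod 25). Now have (13 / 25).
13 ≡ 1 (mod 4), so quadratic reciprocity gives (13 / 25) = (25 / 13). Reduce: 25 ≡ 12 (mod 13). Now have (12 / 13).
Factor out 2: 12 = 2^2·3. Since 13 ≡ 5 (mod 8), (2 / 13) = -1, and (2 / 13)^2 = +1. Now have (3 / 13).
13 ≡ 1 (mod 4), so quadratic reciprocity gives (3 / 13) = (13 / 3). Reduce: 13 ≡ 1 (mod 3). Now have (1 / 3).
(1 / 3) = 1. Collecting the sign factors: 1.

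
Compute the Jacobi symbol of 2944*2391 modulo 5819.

By multiplicativity, (2944·2391|5819) = (2944|5819)·(2391|5819).
First factor (2944|5819):
Factor out 2: 2944 = 2^7·23. Since 5819 ≡ 3 (mod 8), (2|5819) = -1, and (2|5819)^7 = -1. Now have -(23|5819).
Both 23 ≡ 3 and 5819 ≡ 3 (mod 4), so reciprocity gives (23|5819) = -(5819|23). Reduce: 5819 ≡ 0 (mod 23). Now have (0|23).
The numerator is now 0 with denominator 23 > 1: the symbol is 0.
Second factor (2391|5819):
Both 2391 ≡ 3 and 5819 ≡ 3 (mod 4), so reciprocity gives (2391|5819) = -(5819|2391). Reduce: 5819 ≡ 1037 (mod 2391). Now have -(1037|2391).
1037 ≡ 1 (mod 4), so quadratic reciprocity gives (1037|2391) = (2391|1037). Reduce: 2391 ≡ 317 (mod 1037). Now have -(317|1037).
317 ≡ 1 (mod 4), so quadratic reciprocity gives (317|1037) = (1037|317). Reduce: 1037 ≡ 86 (mod 317). Now have -(86|317).
Factor out 2: 86 = 2·43. Since 317 ≡ 5 (mod 8), (2|317) = -1. Now have (43|317).
317 ≡ 1 (mod 4), so quadratic reciprocity gives (43|317) = (317|43). Reduce: 317 ≡ 16 (mod 43). Now have (16|43).
Factor out 2: 16 = 2^4. Since 43 ≡ 3 (mod 8), (2|43) = -1, and (2|43)^4 = +1. Now have (1|43).
(1|43) = 1. Collecting the sign factors: 1.
Product: (0)·(1) = 0.

0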